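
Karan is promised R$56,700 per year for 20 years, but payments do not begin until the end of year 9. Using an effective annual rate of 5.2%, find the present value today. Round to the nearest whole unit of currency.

Value one period before first payment (t=8): 56700 × [1 − (1+0.052)^(−20)] / 0.052 = 56700 × 12.253558 = 694,776.7488
Discount back 8 years: 694,776.7488 × (1+0.052)^(−8) = 694,776.7488 × 0.666613 = 463,147.5356

R$463,148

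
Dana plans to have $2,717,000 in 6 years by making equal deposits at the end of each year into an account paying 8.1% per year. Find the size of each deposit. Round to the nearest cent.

FV-annuity factor = 7.354453; PMT = 2.717e+06 / 7.354453 = 369,436.0218

$369,436.02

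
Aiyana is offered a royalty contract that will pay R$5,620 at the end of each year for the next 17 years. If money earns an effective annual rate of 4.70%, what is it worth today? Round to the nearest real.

R$64,804

Annuity factor a(17|0.047) = 11.530996; PV = 5620 × 11.530996 = 64,804.1997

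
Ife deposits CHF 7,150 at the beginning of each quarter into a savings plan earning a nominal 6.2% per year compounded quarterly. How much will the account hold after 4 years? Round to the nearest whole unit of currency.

CHF 130,706

Periodic rate i = 0.062/4 = 0.0155; n = 4 × 4 = 16 periods.
FV = 7150 × [(1+0.0155)^16 − 1] / 0.0155 × (1+i) = 7150 × 18.280601 = 130,706.2996
(Beginning-of-period payments → annuity-due factor ×(1+i).)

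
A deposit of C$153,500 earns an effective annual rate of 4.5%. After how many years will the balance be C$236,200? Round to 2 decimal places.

n = ln(236200/153500) / ln(1+0.045) = ln(1.53876) / 0.044017 = 9.7912 years

9.79 years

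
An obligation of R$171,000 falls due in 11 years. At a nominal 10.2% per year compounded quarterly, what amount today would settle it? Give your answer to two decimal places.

Periodic rate i = 0.102/4 = 0.0255; n = 11 × 4 = 44 periods.
PV = FV·(1+i)^(−n) = 171,000 × 0.330241 = 56,471.1801

R$56,471.18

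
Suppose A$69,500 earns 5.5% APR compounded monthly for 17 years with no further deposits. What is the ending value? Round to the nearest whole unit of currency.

With 12 periods per year: i = 0.00458333, n = 204.
FV = PV·(1+i)^n = 69,500 × 2.541778 = 176,653.5675

A$176,654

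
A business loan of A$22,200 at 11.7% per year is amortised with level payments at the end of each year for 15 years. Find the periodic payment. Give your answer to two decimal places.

A$3,207.44

Annuity-PV factor = 6.921398; PMT = 22200 / 6.921398 = 3,207.4446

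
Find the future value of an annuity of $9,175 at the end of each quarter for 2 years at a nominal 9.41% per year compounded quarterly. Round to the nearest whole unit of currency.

$79,736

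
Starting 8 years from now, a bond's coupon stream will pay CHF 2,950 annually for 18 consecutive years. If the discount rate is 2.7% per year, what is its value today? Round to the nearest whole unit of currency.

CHF 34,540

Value one period before first payment (t=7): 2950 × [1 − (1+0.027)^(−18)] / 0.027 = 2950 × 14.108927 = 41,621.3356
Discount back 7 years: 41,621.3356 × (1+0.027)^(−7) = 41,621.3356 × 0.829864 = 34,540.0457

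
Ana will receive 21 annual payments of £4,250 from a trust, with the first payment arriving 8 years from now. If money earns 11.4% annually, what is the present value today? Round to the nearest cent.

£15,695.81

Value one period before first payment (t=7): 4250 × [1 − (1+0.114)^(−21)] / 0.114 = 4250 × 7.863051 = 33,417.9654
Discount back 7 years: 33,417.9654 × (1+0.114)^(−7) = 33,417.9654 × 0.469682 = 15,695.8077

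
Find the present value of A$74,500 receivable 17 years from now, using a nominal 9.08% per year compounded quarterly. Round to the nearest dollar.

A$16,191

With 4 periods per year: i = 0.0227, n = 68.
PV = FV·(1+i)^(−n) = 74,500 × 0.217329 = 16,191.0446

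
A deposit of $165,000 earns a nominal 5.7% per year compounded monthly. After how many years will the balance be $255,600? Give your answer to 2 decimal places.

7.70 years

Periodic rate i = 0.057/12 = 0.00475.
(1+i)^n = 255600/165000 = 1.54909, so n = ln 1.54909 / ln 1.00475 = 92.3593 months
= 92.3593/12 years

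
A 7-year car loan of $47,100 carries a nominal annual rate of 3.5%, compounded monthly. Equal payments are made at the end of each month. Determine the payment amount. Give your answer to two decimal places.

$633.02

i = 0.035/12 = 0.00291667 per month; n = 7·12 = 84.
Annuity-PV factor = 74.405589; PMT = 47100 / 74.405589 = 633.0170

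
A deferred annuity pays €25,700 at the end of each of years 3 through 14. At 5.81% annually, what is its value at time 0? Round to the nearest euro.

Value one period before first payment (t=2): 25700 × [1 − (1+0.0581)^(−12)] / 0.0581 = 25700 × 8.471868 = 217,727.0005
PV₀ = 217,727.0005 / (1+0.0581)^2 = 217,727.0005 / 1.119576 = 194,472.7972

€194,473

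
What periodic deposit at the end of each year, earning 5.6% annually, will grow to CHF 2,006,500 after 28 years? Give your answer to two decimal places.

PMT = 2.0065e+06 / ( [(1+0.056)^28 − 1] / 0.056 ) = 2.0065e+06 / 64.253922 = 31,227.6659

CHF 31,227.67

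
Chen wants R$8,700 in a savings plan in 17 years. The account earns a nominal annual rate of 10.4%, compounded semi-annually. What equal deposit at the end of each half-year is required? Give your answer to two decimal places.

With 2 periods per year: i = 0.052, n = 34.
PMT = 8700 / ( [(1+0.052)^34 − 1] / 0.052 ) = 8700 / 88.547650 = 98.2522

R$98.25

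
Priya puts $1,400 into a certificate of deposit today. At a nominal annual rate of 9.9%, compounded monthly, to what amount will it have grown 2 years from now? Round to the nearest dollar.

$1,705

i = 0.099/12 = 0.00825 per month; n = 2·12 = 24.
FV = 1,400 × (1 + 0.00825)^24 = 1,705.1617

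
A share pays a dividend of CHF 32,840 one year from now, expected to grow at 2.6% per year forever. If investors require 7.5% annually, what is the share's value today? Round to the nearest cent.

PV = D₁/(r − g) = 32840/(0.075 − 0.026) = 670,204.0816

CHF 670,204.08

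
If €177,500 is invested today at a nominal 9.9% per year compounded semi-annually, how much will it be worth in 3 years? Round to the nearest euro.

With 2 periods per year: i = 0.0495, n = 6.
FV = PV·(1+i)^n = 177,500 × 1.336271 = 237,188.1648

€237,188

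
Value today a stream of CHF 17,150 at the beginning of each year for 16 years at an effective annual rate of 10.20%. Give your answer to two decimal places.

CHF 146,118.48

PV = 17150 × [1 − (1+0.102)^(−16)] / 0.102 × (1+i) = 17150 × 8.520028 = 146,118.4758
(Beginning-of-period payments → annuity-due factor ×(1+i).)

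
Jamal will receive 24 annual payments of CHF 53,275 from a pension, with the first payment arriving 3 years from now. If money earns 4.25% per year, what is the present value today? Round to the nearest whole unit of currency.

Value one period before first payment (t=2): 53275 × [1 − (1+0.0425)^(−24)] / 0.0425 = 53275 × 14.864073 = 791,883.4926
Discount back 2 years: 791,883.4926 × (1+0.0425)^(−2) = 791,883.4926 × 0.920127 = 728,633.5468

CHF 728,634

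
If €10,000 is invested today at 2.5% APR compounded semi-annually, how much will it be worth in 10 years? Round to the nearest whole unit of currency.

i = 0.025/2 = 0.0125 per half-year; n = 10·2 = 20.
FV = PV·(1+i)^n = 10,000 × 1.282037 = 12,820.3723

€12,820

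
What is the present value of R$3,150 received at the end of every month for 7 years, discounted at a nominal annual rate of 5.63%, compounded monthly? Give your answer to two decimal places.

R$218,267.58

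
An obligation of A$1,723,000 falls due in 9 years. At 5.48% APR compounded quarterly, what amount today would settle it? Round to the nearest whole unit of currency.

Periodic rate i = 0.0548/4 = 0.0137; n = 9 × 4 = 36 periods.
PV = FV·(1+i)^(−n) = 1,723,000 × 0.612717 = 1,055,711.3815

A$1,055,711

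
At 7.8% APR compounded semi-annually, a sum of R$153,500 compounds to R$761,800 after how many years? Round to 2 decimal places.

Periodic rate i = 0.078/2 = 0.039.
(1+i)^n = 761800/153500 = 4.96287, so n = ln 4.96287 / ln 1.039 = 41.8724 half-years
= 41.8724/2 years

20.94 years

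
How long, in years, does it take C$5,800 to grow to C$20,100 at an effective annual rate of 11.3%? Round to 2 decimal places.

11.61 years

n = ln(20100/5800) / ln(1+0.113) = ln(3.46552) / 0.107059 = 11.6091 years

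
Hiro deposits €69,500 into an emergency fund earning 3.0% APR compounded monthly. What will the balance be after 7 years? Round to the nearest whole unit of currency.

With 12 periods per year: i = 0.0025, n = 84.
FV = PV·(1+i)^n = 69,500 × 1.233355 = 85,718.1586

€85,718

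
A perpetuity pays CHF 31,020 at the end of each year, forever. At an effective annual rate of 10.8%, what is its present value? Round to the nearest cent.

CHF 287,222.22

PV = C/r = 31020/0.108 = 287,222.2222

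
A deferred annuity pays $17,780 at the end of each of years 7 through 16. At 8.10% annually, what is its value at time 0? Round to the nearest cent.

PV at t=6 (ordinary 10-year annuity): 17780 × a(10|0.081) = 17780 × 6.679921 = 118,768.9907
PV₀ = 118,768.9907 / (1+0.081)^6 = 118,768.9907 / 1.595711 = 74,430.1514

$74,430.15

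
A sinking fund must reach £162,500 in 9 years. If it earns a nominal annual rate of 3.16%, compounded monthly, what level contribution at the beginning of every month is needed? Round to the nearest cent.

With 12 periods per year: i = 0.00263333, n = 108.
PMT = 162500 / ( [(1+0.00263333)^108 − 1] / 0.00263333 × (1+i) ) = 162500 / 125.063049 = 1,299.3446

£1,299.34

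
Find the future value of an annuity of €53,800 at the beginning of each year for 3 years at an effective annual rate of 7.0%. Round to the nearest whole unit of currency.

€185,069

Accumulation factor s(3|0.07) × (1+i) = 3.439943; FV = 53800 × 3.439943 = 185,068.9334
Payments are at the start of each period, so multiply by (1+i).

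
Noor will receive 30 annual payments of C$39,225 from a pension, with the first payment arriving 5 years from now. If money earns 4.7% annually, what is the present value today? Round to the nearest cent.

C$519,413.10

Value one period before first payment (t=4): 39225 × [1 − (1+0.047)^(−30)] / 0.047 = 39225 × 15.912436 = 624,165.3074
Discount back 4 years: 624,165.3074 × (1+0.047)^(−4) = 624,165.3074 × 0.832172 = 519,413.1006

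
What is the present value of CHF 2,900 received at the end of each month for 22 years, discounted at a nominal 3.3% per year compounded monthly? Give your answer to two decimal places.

i = 0.033/12 = 0.00275 per month; n = 22·12 = 264.
PV = PMT · [1 − (1+i)^(−n)] / i = 2900 · 187.518968 = 543,805.0084

CHF 543,805.01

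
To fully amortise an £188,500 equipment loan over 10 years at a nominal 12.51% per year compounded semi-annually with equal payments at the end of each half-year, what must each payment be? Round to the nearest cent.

£16,776.12

i = 0.1251/2 = 0.06255 per half-year; n = 10·2 = 20.
Annuity-PV factor = 11.236209; PMT = 188500 / 11.236209 = 16,776.1213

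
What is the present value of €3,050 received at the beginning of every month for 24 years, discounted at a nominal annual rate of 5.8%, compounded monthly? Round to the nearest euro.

i = 0.058/12 = 0.00483333 per month; n = 24·12 = 288.
PV = PMT · [1 − (1+i)^(−n)] / i × (1+i) = 3050 · 156.044536 = 475,935.8351
(annuity-due: payments at period start, so ×(1+i).)

€475,936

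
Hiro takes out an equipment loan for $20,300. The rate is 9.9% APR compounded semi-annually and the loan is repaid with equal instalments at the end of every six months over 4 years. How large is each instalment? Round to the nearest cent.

i = 0.099/2 = 0.0495 per half-year; n = 4·2 = 8.
PMT = 20300 / ( [1 − (1+0.0495)^(−8)] / 0.0495 ) = 20300 / 6.476296 = 3,134.5076

$3,134.51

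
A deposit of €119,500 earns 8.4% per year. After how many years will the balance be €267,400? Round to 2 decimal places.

9.99 years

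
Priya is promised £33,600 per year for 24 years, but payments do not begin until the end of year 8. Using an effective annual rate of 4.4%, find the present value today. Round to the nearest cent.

£363,926.54

Value one period before first payment (t=7): 33600 × [1 − (1+0.044)^(−24)] / 0.044 = 33600 × 14.641243 = 491,945.7511
Discount back 7 years: 491,945.7511 × (1+0.044)^(−7) = 491,945.7511 × 0.739770 = 363,926.5357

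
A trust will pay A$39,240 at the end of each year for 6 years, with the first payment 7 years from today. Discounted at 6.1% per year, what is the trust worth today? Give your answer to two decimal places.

PV at t=6 (ordinary 6-year annuity): 39240 × a(6|0.061) = 39240 × 4.901912 = 192,351.0447
Discount back 6 years: 192,351.0447 × (1+0.061)^(−6) = 192,351.0447 × 0.700983 = 134,834.8778

A$134,834.88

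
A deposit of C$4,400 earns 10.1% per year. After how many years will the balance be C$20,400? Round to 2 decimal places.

n = ln(20400/4400) / ln(1+0.101) = ln(4.63636) / 0.096219 = 15.9421 years

15.94 years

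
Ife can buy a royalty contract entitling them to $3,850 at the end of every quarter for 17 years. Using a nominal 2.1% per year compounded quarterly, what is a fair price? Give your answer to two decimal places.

$219,687.39

With 4 periods per year: i = 0.00525, n = 68.
Annuity factor a(68|0.00525) = 57.061659; PV = 3850 × 57.061659 = 219,687.3866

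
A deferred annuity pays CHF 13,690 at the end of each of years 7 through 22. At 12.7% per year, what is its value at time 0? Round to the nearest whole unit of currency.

PV at t=6 (ordinary 16-year annuity): 13690 × a(16|0.127) = 13690 × 6.711460 = 91,879.8935
Discount back 6 years: 91,879.8935 × (1+0.127)^(−6) = 91,879.8935 × 0.488041 = 44,841.1753

CHF 44,841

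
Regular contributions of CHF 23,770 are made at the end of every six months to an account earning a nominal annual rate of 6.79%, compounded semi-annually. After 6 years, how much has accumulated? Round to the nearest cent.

CHF 345,015.31

i = 0.0679/2 = 0.03395 per half-year; n = 6·2 = 12.
Accumulation factor s(12|0.03395) = 14.514737; FV = 23770 × 14.514737 = 345,015.3081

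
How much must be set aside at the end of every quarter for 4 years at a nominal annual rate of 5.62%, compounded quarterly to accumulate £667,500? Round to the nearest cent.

£37,496.28

With 4 periods per year: i = 0.01405, n = 16.
FV-annuity factor = 17.801768; PMT = 667500 / 17.801768 = 37,496.2759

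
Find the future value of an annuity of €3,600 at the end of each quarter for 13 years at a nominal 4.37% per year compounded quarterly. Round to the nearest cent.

€250,263.93

With 4 periods per year: i = 0.010925, n = 52.
FV = PMT · [(1+i)^n − 1] / i = 3600 · 69.517759 = 250,263.9319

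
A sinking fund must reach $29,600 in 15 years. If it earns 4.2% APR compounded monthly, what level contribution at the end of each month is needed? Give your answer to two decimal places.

$118.33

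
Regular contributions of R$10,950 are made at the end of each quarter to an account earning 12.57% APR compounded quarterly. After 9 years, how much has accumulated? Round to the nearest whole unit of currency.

R$712,989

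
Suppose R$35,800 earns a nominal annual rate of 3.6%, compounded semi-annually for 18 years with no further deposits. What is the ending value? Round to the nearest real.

i = 0.036/2 = 0.018 per half-year; n = 18·2 = 36.
35,800 × (1+0.018)^36 = 35,800 × 1.900728 = 68,046.0680

R$68,046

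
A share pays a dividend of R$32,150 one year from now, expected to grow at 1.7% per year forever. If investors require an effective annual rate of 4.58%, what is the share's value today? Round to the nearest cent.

PV = D₁/(r − g) = 32150/(0.0458 − 0.017) = 1,116,319.4444

R$1,116,319.44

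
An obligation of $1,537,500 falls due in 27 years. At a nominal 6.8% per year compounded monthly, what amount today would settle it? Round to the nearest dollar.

$246,434

Periodic rate i = 0.068/12 = 0.00566667; n = 27 × 12 = 324 periods.
PV = FV·(1+i)^(−n) = 1,537,500 × 0.160282 = 246,434.3011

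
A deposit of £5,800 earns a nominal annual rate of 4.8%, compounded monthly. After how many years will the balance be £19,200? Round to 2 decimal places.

24.99 years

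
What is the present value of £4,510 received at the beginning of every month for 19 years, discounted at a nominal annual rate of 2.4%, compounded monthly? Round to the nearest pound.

i = 0.024/12 = 0.002 per month; n = 19·12 = 228.
PV = 4510 × [1 − (1+0.002)^(−228)] / 0.002 × (1+i) = 4510 × 183.314629 = 826,748.9763
(annuity-due: payments at period start, so ×(1+i).)

£826,749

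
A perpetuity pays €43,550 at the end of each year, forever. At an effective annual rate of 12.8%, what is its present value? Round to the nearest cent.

€340,234.38

PV = PMT / i = 43550 / 0.128 = 340,234.3750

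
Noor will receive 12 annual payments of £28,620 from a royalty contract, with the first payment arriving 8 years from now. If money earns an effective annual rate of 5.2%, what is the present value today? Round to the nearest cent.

PV at t=7 (ordinary 12-year annuity): 28620 × a(12|0.052) = 28620 × 8.764117 = 250,829.0394
PV₀ = 250,829.0394 / (1+0.052)^7 = 250,829.0394 / 1.425969 = 175,900.7278

£175,900.73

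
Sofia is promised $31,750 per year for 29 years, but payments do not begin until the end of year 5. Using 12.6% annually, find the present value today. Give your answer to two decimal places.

PV at t=4 (ordinary 29-year annuity): 31750 × a(29|0.126) = 31750 × 7.682401 = 243,916.2390
PV₀ = 243,916.2390 / (1+0.126)^4 = 243,916.2390 / 1.607510 = 151,735.4835

$151,735.48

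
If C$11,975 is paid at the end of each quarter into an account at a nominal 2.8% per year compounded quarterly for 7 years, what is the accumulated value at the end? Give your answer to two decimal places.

C$368,995.13

With 4 periods per year: i = 0.007, n = 28.
FV = 11975 × [(1+0.007)^28 − 1] / 0.007 = 11975 × 30.813789 = 368,995.1277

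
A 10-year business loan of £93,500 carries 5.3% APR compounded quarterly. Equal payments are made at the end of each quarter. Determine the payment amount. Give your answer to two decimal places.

Periodic rate i = 0.053/4 = 0.01325; n = 10 × 4 = 40 periods.
PMT = 93500 / ( [1 − (1+0.01325)^(−40)] / 0.01325 ) = 93500 / 30.893796 = 3,026.4976

£3,026.50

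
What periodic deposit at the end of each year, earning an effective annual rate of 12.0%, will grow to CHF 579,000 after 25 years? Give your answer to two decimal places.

PMT = 579000 / ( [(1+0.12)^25 − 1] / 0.12 ) = 579000 / 133.333870 = 4,342.4825

CHF 4,342.48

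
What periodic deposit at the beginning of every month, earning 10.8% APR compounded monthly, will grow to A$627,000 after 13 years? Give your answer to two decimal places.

A$1,836.09

Periodic rate i = 0.108/12 = 0.009; n = 13 × 12 = 156 periods.
FV-annuity factor × (1+i) = 341.486324; PMT = 627000 / 341.486324 = 1,836.0911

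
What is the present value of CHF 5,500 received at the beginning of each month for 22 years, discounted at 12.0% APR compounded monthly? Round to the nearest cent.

Periodic rate i = 0.12/12 = 0.01; n = 22 × 12 = 264 periods.
PV = PMT · [1 − (1+i)^(−n)] / i × (1+i) = 5500 · 93.697380 = 515,335.5907
(annuity-due: payments at period start, so ×(1+i).)

CHF 515,335.59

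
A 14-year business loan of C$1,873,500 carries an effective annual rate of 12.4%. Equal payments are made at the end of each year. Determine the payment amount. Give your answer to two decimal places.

C$288,466.17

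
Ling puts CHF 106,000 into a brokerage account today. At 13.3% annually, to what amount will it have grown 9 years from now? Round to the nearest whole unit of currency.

CHF 326,118

FV = 106,000 × (1 + 0.133)^9 = 326,118.2131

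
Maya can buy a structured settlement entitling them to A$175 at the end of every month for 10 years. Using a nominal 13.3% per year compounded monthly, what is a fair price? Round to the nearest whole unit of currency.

i = 0.133/12 = 0.0110833 per month; n = 10·12 = 120.
PV = 175 × [1 − (1+0.0110833)^(−120)] / 0.0110833 = 175 × 66.187725 = 11,582.8519

A$11,583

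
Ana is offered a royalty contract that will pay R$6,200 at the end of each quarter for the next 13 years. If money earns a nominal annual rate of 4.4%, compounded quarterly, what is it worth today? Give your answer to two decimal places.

i = 0.044/4 = 0.011 per quarter; n = 13·4 = 52.
Annuity factor a(52|0.011) = 39.439914; PV = 6200 × 39.439914 = 244,527.4661

R$244,527.47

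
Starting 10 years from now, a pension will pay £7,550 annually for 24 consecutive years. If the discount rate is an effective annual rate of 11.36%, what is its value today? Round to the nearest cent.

Value one period before first payment (t=9): 7550 × [1 − (1+0.1136)^(−24)] / 0.1136 = 7550 × 8.137359 = 61,437.0634
PV₀ = 61,437.0634 / (1+0.1136)^9 = 61,437.0634 / 2.633680 = 23,327.4597

£23,327.46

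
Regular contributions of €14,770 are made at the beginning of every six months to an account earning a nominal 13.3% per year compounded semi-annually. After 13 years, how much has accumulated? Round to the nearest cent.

€1,026,411.85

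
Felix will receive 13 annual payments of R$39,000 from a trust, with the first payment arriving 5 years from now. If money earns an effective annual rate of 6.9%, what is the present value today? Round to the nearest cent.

Value one period before first payment (t=4): 39000 × [1 − (1+0.069)^(−13)] / 0.069 = 39000 × 8.405229 = 327,803.9252
PV₀ = 327,803.9252 / (1+0.069)^4 = 327,803.9252 / 1.305903 = 251,017.1121

R$251,017.11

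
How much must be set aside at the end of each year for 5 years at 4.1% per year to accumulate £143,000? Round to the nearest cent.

PMT = 143000 / ( [(1+0.041)^5 − 1] / 0.041 ) = 143000 / 5.427157 = 26,348.9685

£26,348.97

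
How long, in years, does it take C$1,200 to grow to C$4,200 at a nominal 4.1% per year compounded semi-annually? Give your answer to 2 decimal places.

30.87 years

Periodic rate i = 0.041/2 = 0.0205.
n = ln(4200/1200) / ln(1+0.0205) = ln(3.50000) / 0.020293 = 61.7347 half-years
= 61.7347/2 years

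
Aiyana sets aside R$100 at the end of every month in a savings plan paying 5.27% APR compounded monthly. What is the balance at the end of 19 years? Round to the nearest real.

With 12 periods per year: i = 0.00439167, n = 228.
FV = 100 × [(1+0.00439167)^228 − 1] / 0.00439167 = 100 × 390.707582 = 39,070.7582

R$39,071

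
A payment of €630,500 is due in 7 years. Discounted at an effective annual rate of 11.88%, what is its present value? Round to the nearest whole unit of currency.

Discount factor = (1+0.1188)^(−7) = 0.455756; PV = 630,500 × 0.455756 = 287,354.4235

€287,354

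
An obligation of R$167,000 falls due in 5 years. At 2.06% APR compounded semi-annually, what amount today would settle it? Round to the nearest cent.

R$150,734.60

With 2 periods per year: i = 0.0103, n = 10.
PV = 167,000 / (1 + 0.0103)^10 = 167,000 / 1.107908 = 150,734.5960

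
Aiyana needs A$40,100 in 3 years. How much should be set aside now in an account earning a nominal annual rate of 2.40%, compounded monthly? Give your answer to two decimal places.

Periodic rate i = 0.024/12 = 0.002; n = 3 × 12 = 36 periods.
PV = 40,100 / (1 + 0.002)^36 = 40,100 / 1.074578 = 37,316.9721

A$37,316.97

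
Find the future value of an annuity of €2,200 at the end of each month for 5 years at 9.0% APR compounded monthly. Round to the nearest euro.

€165,933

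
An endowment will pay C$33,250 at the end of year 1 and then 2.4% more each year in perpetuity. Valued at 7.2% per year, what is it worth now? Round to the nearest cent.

C$692,708.33

PV = D₁/(r − g) = 33250/(0.072 − 0.024) = 692,708.3333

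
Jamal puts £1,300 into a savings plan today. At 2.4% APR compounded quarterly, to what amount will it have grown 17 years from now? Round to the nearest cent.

£1,952.57

With 4 periods per year: i = 0.006, n = 68.
FV = PV·(1+i)^n = 1,300 × 1.501975 = 1,952.5674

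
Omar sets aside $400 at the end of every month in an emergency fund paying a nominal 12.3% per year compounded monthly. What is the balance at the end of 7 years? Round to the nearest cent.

i = 0.123/12 = 0.01025 per month; n = 7·12 = 84.
FV = 400 × [(1+0.01025)^84 − 1] / 0.01025 = 400 × 132.212715 = 52,885.0861

$52,885.09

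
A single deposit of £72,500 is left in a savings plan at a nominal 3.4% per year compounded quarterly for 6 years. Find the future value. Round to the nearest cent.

£88,830.00

i = 0.034/4 = 0.0085 per quarter; n = 6·4 = 24.
FV = PV·(1+i)^n = 72,500 × 1.225241 = 88,830.0012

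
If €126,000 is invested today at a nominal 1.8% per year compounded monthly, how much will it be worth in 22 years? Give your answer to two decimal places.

€187,163.99

Periodic rate i = 0.018/12 = 0.0015; n = 22 × 12 = 264 periods.
FV = 126,000 × (1 + 0.0015)^264 = 187,163.9936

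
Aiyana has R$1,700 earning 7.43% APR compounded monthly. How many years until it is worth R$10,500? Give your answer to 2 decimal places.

Periodic rate i = 0.0743/12 = 0.00619167.
n = ln(10500/1700) / ln(1+0.00619167) = ln(6.17647) / 0.006173 = 294.9736 months
= 294.9736/12 years

24.58 years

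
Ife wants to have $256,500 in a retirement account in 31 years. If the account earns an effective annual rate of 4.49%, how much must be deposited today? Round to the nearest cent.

$65,731.08

PV = FV·(1+i)^(−n) = 256,500 × 0.256262 = 65,731.0795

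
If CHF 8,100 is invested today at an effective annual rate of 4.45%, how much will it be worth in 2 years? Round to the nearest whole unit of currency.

CHF 8,837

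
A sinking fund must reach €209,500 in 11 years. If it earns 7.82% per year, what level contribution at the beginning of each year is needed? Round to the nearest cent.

€11,785.70

PMT = 209500 / ( [(1+0.0782)^11 − 1] / 0.0782 × (1+i) ) = 209500 / 17.775778 = 11,785.7009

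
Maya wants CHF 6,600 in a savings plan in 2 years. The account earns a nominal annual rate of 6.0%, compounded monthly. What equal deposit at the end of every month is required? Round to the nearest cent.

CHF 259.52

i = 0.06/12 = 0.005 per month; n = 2·12 = 24.
FV-annuity factor = 25.431955; PMT = 6600 / 25.431955 = 259.5160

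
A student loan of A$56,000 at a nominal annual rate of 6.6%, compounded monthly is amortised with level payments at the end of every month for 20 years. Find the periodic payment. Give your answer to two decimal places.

A$420.82

Periodic rate i = 0.066/12 = 0.0055; n = 20 × 12 = 240 periods.
PMT = 56000 / ( [1 − (1+0.0055)^(−240)] / 0.0055 ) = 56000 / 133.072143 = 420.8244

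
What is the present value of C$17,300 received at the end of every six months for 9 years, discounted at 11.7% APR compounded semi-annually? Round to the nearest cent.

i = 0.117/2 = 0.0585 per half-year; n = 9·2 = 18.
Annuity factor a(18|0.0585) = 10.950620; PV = 17300 × 10.950620 = 189,445.7202

C$189,445.72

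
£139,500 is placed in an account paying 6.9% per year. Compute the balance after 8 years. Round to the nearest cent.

£237,900.77

FV = PV·(1+i)^n = 139,500 × 1.705382 = 237,900.7709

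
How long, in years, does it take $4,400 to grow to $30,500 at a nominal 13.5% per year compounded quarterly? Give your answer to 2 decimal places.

Periodic rate i = 0.135/4 = 0.03375.
(1+i)^n = 30500/4400 = 6.93182, so n = ln 6.93182 / ln 1.03375 = 58.3293 quarters
= 58.3293/4 years

14.58 years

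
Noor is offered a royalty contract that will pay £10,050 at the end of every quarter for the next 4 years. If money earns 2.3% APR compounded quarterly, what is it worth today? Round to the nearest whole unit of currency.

£153,205

With 4 periods per year: i = 0.00575, n = 16.
PV = 10050 × [1 − (1+0.00575)^(−16)] / 0.00575 = 10050 × 15.244259 = 153,204.8004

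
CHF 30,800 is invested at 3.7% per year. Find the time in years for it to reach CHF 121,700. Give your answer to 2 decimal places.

(1+i)^n = 121700/30800 = 3.95130, so n = ln 3.95130 / ln 1.037 = 37.8192 years

37.82 years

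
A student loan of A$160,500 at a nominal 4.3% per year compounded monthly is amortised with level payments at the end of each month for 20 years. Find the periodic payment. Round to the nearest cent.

A$998.16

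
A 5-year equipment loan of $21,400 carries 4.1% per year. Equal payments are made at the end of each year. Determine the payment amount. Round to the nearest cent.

$4,820.53

Annuity-PV factor = 4.439344; PMT = 21400 / 4.439344 = 4,820.5323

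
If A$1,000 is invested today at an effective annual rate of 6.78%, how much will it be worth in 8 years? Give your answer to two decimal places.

1,000 × (1+0.0678)^8 = 1,000 × 1.690127 = 1,690.1270

A$1,690.13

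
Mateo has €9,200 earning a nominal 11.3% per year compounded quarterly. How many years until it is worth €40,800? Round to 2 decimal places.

13.37 years

Periodic rate i = 0.113/4 = 0.02825.
(1+i)^n = 40800/9200 = 4.43478, so n = ln 4.43478 / ln 1.02825 = 53.4662 quarters
= 53.4662/4 years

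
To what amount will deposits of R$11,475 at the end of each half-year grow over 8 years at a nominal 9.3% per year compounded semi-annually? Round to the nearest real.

R$263,881

i = 0.093/2 = 0.0465 per half-year; n = 8·2 = 16.
FV = PMT · [(1+i)^n − 1] / i = 11475 · 22.996136 = 263,880.6601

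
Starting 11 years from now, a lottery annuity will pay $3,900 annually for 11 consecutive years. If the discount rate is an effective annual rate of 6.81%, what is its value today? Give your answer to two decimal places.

$15,277.43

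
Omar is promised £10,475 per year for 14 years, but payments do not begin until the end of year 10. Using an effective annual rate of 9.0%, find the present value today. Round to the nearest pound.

£37,552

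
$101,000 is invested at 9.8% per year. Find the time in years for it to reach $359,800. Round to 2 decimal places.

13.59 years

n = ln(359800/101000) / ln(1+0.098) = ln(3.56238) / 0.093490 = 13.5889 years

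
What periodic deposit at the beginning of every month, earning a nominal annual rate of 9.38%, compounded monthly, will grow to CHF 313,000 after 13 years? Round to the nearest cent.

CHF 1,024.69

Periodic rate i = 0.0938/12 = 0.00781667; n = 13 × 12 = 156 periods.
PMT = 313000 / ( [(1+0.00781667)^156 − 1] / 0.00781667 × (1+i) ) = 313000 / 305.457999 = 1,024.6908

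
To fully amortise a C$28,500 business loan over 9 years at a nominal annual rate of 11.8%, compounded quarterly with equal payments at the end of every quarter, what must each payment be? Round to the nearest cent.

Periodic rate i = 0.118/4 = 0.0295; n = 9 × 4 = 36 periods.
Annuity-PV factor = 21.996047; PMT = 28500 / 21.996047 = 1,295.6873

C$1,295.69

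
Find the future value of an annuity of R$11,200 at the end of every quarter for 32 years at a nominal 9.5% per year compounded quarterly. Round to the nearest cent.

R$9,042,691.65

With 4 periods per year: i = 0.02375, n = 128.
FV = PMT · [(1+i)^n − 1] / i = 11200 · 807.383183 = 9,042,691.6490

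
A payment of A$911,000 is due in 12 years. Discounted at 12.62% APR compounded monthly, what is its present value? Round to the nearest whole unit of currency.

Periodic rate i = 0.1262/12 = 0.0105167; n = 12 × 12 = 144 periods.
PV = 911,000 / (1 + 0.0105167)^144 = 911,000 / 4.510880 = 201,956.1759

A$201,956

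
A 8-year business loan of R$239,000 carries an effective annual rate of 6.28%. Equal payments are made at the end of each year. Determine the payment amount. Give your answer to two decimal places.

R$38,915.20

Annuity-PV factor = 6.141559; PMT = 239000 / 6.141559 = 38,915.1980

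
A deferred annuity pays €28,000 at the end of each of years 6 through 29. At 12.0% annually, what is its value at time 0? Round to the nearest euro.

€123,677

PV at t=5 (ordinary 24-year annuity): 28000 × a(24|0.12) = 28000 × 7.784316 = 217,960.8426
PV₀ = 217,960.8426 / (1+0.12)^5 = 217,960.8426 / 1.762342 = 123,676.8356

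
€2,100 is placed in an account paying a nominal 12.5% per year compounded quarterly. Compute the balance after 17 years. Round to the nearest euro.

With 4 periods per year: i = 0.03125, n = 68.
2,100 × (1+0.03125)^68 = 2,100 × 8.104932 = 17,020.3576

€17,020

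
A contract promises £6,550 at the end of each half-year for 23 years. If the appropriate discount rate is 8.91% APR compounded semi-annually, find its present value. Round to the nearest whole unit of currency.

£127,227

With 2 periods per year: i = 0.04455, n = 46.
Annuity factor a(46|0.04455) = 19.423902; PV = 6550 × 19.423902 = 127,226.5584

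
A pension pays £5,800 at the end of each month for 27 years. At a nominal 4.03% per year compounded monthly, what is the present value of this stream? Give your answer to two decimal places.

i = 0.0403/12 = 0.00335833 per month; n = 27·12 = 324.
PV = 5800 × [1 − (1+0.00335833)^(−324)] / 0.00335833 = 5800 × 197.279235 = 1,144,219.5654

£1,144,219.57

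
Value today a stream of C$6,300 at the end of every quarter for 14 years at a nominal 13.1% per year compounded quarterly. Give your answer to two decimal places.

i = 0.131/4 = 0.03275 per quarter; n = 14·4 = 56.
PV = PMT · [1 − (1+i)^(−n)] / i = 6300 · 25.510263 = 160,714.6539

C$160,714.65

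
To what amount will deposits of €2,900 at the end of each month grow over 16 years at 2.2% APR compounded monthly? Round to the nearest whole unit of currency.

€666,658

Periodic rate i = 0.022/12 = 0.00183333; n = 16 × 12 = 192 periods.
Accumulation factor s(192|0.00183333) = 229.882012; FV = 2900 × 229.882012 = 666,657.8344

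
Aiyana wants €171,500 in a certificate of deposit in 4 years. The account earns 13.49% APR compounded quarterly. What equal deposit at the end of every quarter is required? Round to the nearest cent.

€8,261.17

With 4 periods per year: i = 0.033725, n = 16.
FV-annuity factor = 20.759759; PMT = 171500 / 20.759759 = 8,261.1748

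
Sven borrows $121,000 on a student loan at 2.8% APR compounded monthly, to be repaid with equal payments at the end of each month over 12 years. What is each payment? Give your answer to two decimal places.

$990.31

i = 0.028/12 = 0.00233333 per month; n = 12·12 = 144.
Annuity-PV factor = 122.184490; PMT = 121000 / 122.184490 = 990.3057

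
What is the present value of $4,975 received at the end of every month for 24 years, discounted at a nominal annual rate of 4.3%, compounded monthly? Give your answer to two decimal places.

$892,790.61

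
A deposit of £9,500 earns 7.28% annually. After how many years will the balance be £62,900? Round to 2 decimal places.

(1+i)^n = 62900/9500 = 6.62105, so n = ln 6.62105 / ln 1.0728 = 26.8991 years

26.90 years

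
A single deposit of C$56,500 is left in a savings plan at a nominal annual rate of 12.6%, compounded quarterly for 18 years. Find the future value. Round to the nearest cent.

C$527,027.38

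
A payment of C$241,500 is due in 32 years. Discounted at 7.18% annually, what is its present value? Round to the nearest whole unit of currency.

C$26,259

Discount factor = (1+0.0718)^(−32) = 0.108733; PV = 241,500 × 0.108733 = 26,258.9314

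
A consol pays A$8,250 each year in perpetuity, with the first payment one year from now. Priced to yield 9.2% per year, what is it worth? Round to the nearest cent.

A$89,673.91

PV = C/r = 8250/0.092 = 89,673.9130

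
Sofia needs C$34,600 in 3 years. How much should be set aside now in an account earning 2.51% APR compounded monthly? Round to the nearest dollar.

i = 0.0251/12 = 0.00209167 per month; n = 3·12 = 36.
PV = 34,600 / (1 + 0.00209167)^36 = 34,600 / 1.078123 = 32,092.8198

C$32,093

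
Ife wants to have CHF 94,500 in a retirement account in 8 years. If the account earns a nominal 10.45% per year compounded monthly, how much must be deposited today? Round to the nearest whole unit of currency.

CHF 41,109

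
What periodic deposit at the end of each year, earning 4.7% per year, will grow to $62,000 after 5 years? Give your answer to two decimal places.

PMT = 62000 / ( [(1+0.047)^5 − 1] / 0.047 ) = 62000 / 5.492614 = 11,287.8859

$11,287.89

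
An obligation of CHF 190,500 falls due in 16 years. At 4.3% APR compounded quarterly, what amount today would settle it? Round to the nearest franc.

CHF 96,094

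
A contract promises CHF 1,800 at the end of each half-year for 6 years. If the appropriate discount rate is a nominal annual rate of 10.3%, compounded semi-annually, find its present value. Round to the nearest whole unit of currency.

i = 0.103/2 = 0.0515 per half-year; n = 6·2 = 12.
Annuity factor a(12|0.0515) = 8.788744; PV = 1800 × 8.788744 = 15,819.7391

CHF 15,820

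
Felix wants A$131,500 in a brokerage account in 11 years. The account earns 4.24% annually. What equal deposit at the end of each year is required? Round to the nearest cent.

FV-annuity factor = 13.655343; PMT = 131500 / 13.655343 = 9,629.9301

A$9,629.93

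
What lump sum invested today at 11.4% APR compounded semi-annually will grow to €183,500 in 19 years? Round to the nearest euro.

i = 0.114/2 = 0.057 per half-year; n = 19·2 = 38.
PV = FV·(1+i)^(−n) = 183,500 × 0.121661 = 22,324.7473

€22,325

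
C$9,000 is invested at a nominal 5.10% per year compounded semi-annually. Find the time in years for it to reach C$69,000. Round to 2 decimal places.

40.45 years

Periodic rate i = 0.051/2 = 0.0255.
n = ln(69000/9000) / ln(1+0.0255) = ln(7.66667) / 0.025180 = 80.8919 half-years
= 80.8919/2 years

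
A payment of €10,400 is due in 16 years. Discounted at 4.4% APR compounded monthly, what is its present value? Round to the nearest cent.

€5,150.50

With 12 periods per year: i = 0.00366667, n = 192.
Discount factor = (1+0.00366667)^(−192) = 0.495240; PV = 10,400 × 0.495240 = 5,150.4976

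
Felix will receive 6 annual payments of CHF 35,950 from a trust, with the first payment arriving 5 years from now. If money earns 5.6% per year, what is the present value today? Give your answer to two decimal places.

CHF 143,962.51

PV at t=4 (ordinary 6-year annuity): 35950 × a(6|0.056) = 35950 × 4.979735 = 179,021.4596
PV₀ = 179,021.4596 / (1+0.056)^4 = 179,021.4596 / 1.243528 = 143,962.5136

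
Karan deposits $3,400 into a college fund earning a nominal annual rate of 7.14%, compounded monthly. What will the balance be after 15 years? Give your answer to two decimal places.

$9,890.77

With 12 periods per year: i = 0.00595, n = 180.
FV = 3,400 × (1 + 0.00595)^180 = 9,890.7679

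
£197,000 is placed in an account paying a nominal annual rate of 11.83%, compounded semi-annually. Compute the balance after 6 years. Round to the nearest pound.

Periodic rate i = 0.1183/2 = 0.05915; n = 6 × 2 = 12 periods.
FV = 197,000 × (1 + 0.05915)^12 = 392,605.0421

£392,605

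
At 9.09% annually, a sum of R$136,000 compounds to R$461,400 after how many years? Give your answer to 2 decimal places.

(1+i)^n = 461400/136000 = 3.39265, so n = ln 3.39265 / ln 1.0909 = 14.0410 years

14.04 years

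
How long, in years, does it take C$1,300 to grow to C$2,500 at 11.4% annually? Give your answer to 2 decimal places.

(1+i)^n = 2500/1300 = 1.92308, so n = ln 1.92308 / ln 1.114 = 6.0573 years

6.06 years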